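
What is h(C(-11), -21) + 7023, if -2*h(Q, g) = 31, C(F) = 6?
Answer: 14015/2 ≈ 7007.5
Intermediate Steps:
h(Q, g) = -31/2 (h(Q, g) = -1/2*31 = -31/2)
h(C(-11), -21) + 7023 = -31/2 + 7023 = 14015/2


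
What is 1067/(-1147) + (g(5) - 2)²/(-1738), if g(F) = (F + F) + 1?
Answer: -1947353/1993486 ≈ -0.97686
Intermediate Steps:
g(F) = 1 + 2*F (g(F) = 2*F + 1 = 1 + 2*F)
1067/(-1147) + (g(5) - 2)²/(-1738) = 1067/(-1147) + ((1 + 2*5) - 2)²/(-1738) = 1067*(-1/1147) + ((1 + 10) - 2)²*(-1/1738) = -1067/1147 + (11 - 2)²*(-1/1738) = -1067/1147 + 9²*(-1/1738) = -1067/1147 + 81*(-1/1738) = -1067/1147 - 81/1738 = -1947353/1993486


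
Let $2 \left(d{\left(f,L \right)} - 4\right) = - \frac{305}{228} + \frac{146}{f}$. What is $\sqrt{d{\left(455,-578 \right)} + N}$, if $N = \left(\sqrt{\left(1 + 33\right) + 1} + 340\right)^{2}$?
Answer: $\frac{\sqrt{1244500012465710 + 7318151568000 \sqrt{35}}}{103740} \approx 345.92$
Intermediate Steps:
$N = \left(340 + \sqrt{35}\right)^{2}$ ($N = \left(\sqrt{34 + 1} + 340\right)^{2} = \left(\sqrt{35} + 340\right)^{2} = \left(340 + \sqrt{35}\right)^{2} \approx 1.1966 \cdot 10^{5}$)
$d{\left(f,L \right)} = \frac{1519}{456} + \frac{73}{f}$ ($d{\left(f,L \right)} = 4 + \frac{- \frac{305}{228} + \frac{146}{f}}{2} = 4 - \left(\frac{305}{456} - \frac{73}{f}\right) = \frac{1519}{456} + \frac{73}{f}$)
$\sqrt{d{\left(455,-578 \right)} + N} = \sqrt{\left(\frac{1519}{456} + \frac{73}{455}\right) + \left(340 + \sqrt{35}\right)^{2}} = \sqrt{\frac{724433}{207480} + \left(340 + \sqrt{35}\right)^{2}}$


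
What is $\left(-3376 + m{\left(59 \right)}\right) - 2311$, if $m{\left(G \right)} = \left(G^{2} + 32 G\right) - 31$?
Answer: $-349$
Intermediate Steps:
$m{\left(G \right)} = -31 + G^{2} + 32 G$
$\left(-3376 + m{\left(59 \right)}\right) - 2311 = \left(-3376 + \left(-31 + 59^{2} + 32 \cdot 59\right)\right) - 2311 = \left(-3376 + \left(-31 + 3481 + 1888\right)\right) - 2311 = \left(-3376 + 5338\right) - 2311 = 1962 - 2311 = -349$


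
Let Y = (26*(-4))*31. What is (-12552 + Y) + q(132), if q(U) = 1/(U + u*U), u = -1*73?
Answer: -149935105/9504 ≈ -15776.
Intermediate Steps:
u = -73
Y = -3224 (Y = -104*31 = -3224)
q(U) = -1/(72*U) (q(U) = 1/(U - 73*U) = 1/(-72*U) = -1/(72*U))
(-12552 + Y) + q(132) = (-12552 - 3224) - 1/72/132 = -15776 - 1/72*1/132 = -15776 - 1/9504 = -149935105/9504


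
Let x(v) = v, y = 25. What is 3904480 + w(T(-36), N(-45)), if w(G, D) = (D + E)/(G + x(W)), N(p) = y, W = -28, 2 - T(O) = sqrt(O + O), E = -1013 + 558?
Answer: 730140555/187 - 645*I*sqrt(2)/187 ≈ 3.9045e+6 - 4.8779*I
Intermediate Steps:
E = -455
T(O) = 2 - sqrt(2)*sqrt(O) (T(O) = 2 - sqrt(O + O) = 2 - sqrt(2*O) = 2 - sqrt(2)*sqrt(O))
N(p) = 25
w(G, D) = (-455 + D)/(-28 + G) (w(G, D) = (D - 455)/(G - 28) = (-455 + D)/(-28 + G))
3904480 + w(T(-36), N(-45)) = 3904480 + (-455 + 25)/(-28 + (2 - sqrt(2)*sqrt(-36))) = 3904480 - 430/(-28 + (2 - sqrt(2)*6*I)) = 3904480 - 430/(-28 + (2 - 6*I*sqrt(2))) = 3904480 - 430/(-26 - 6*I*sqrt(2))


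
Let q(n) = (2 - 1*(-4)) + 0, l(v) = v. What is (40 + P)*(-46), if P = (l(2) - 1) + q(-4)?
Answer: -2162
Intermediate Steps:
q(n) = 6 (q(n) = (2 + 4) + 0 = 6 + 0 = 6)
P = 7 (P = (2 - 1) + 6 = 1 + 6 = 7)
(40 + P)*(-46) = (40 + 7)*(-46) = 47*(-46) = -2162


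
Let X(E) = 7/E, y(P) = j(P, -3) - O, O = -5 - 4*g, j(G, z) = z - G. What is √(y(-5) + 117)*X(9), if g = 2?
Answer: 14*√33/9 ≈ 8.9360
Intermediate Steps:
O = -13 (O = -5 - 4*2 = -5 - 8 = -13)
y(P) = 10 - P (y(P) = (-3 - P) - 1*(-13) = (-3 - P) + 13 = 10 - P)
√(y(-5) + 117)*X(9) = √((10 - 1*(-5)) + 117)*(7/9) = √((10 + 5) + 117)*(7*(⅑)) = √(15 + 117)*(7/9) = √132*(7/9) = (2*√33)*(7/9) = 14*√33/9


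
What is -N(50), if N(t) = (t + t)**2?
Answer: -10000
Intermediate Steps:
N(t) = 4*t**2 (N(t) = (2*t)**2 = 4*t**2)
-N(50) = -4*50**2 = -4*2500 = -1*10000 = -10000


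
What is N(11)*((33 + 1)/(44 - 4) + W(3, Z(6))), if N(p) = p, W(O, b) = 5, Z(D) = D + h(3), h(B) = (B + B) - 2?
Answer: 1287/20 ≈ 64.350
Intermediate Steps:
h(B) = -2 + 2*B (h(B) = 2*B - 2 = -2 + 2*B)
Z(D) = 4 + D (Z(D) = D + (-2 + 2*3) = D + (-2 + 6) = D + 4 = 4 + D)
N(11)*((33 + 1)/(44 - 4) + W(3, Z(6))) = 11*((33 + 1)/(44 - 4) + 5) = 11*(34/40 + 5) = 11*(34*(1/40) + 5) = 11*(17/20 + 5) = 11*(117/20) = 1287/20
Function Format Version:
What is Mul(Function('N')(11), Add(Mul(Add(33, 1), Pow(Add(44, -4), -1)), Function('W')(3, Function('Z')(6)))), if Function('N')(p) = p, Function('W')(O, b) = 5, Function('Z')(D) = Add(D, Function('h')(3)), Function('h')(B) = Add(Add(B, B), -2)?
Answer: Rational(1287, 20) ≈ 64.350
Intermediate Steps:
Function('h')(B) = Add(-2, Mul(2, B)) (Function('h')(B) = Add(Mul(2, B), -2) = Add(-2, Mul(2, B)))
Function('Z')(D) = Add(4, D) (Function('Z')(D) = Add(D, Add(-2, Mul(2, 3))) = Add(D, Add(-2, 6)) = Add(D, 4) = Add(4, D))
Mul(Function('N')(11), Add(Mul(Add(33, 1), Pow(Add(44, -4), -1)), Function('W')(3, Function('Z')(6)))) = Mul(11, Add(Mul(Add(33, 1), Pow(Add(44, -4), -1)), 5)) = Mul(11, Add(Mul(34, Pow(40, -1)), 5)) = Mul(11, Add(Mul(34, Rational(1, 40)), 5)) = Mul(11, Add(Rational(17, 20), 5)) = Mul(11, Rational(117, 20)) = Rational(1287, 20)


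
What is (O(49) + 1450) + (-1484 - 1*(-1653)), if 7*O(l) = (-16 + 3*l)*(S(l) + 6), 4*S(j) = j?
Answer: 54895/28 ≈ 1960.5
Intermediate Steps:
S(j) = j/4
O(l) = (-16 + 3*l)*(6 + l/4)/7 (O(l) = ((-16 + 3*l)*(l/4 + 6))/7 = ((-16 + 3*l)*(6 + l/4))/7 = (-16 + 3*l)*(6 + l/4)/7)
(O(49) + 1450) + (-1484 - 1*(-1653)) = ((-96/7 + 2*49 + (3/28)*49²) + 1450) + (-1484 - 1*(-1653)) = ((-96/7 + 98 + (3/28)*2401) + 1450) + (-1484 + 1653) = ((-96/7 + 98 + 1029/4) + 1450) + 169 = (9563/28 + 1450) + 169 = 50163/28 + 169 = 54895/28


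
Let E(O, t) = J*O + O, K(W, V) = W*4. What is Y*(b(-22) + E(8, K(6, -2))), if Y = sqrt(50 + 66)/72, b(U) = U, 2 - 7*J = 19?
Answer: -13*sqrt(29)/14 ≈ -5.0005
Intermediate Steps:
J = -17/7 (J = 2/7 - 1/7*19 = 2/7 - 19/7 = -17/7 ≈ -2.4286)
K(W, V) = 4*W
E(O, t) = -10*O/7 (E(O, t) = -17*O/7 + O = -10*O/7)
Y = sqrt(29)/36 (Y = sqrt(116)*(1/72) = (2*sqrt(29))*(1/72) = sqrt(29)/36 ≈ 0.14959)
Y*(b(-22) + E(8, K(6, -2))) = (sqrt(29)/36)*(-22 - 10/7*8) = (sqrt(29)/36)*(-22 - 80/7) = (sqrt(29)/36)*(-234/7) = -13*sqrt(29)/14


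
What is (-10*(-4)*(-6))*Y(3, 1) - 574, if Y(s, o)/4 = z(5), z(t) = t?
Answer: -5374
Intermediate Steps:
Y(s, o) = 20 (Y(s, o) = 4*5 = 20)
(-10*(-4)*(-6))*Y(3, 1) - 574 = (-10*(-4)*(-6))*20 - 574 = (40*(-6))*20 - 574 = -240*20 - 574 = -4800 - 574 = -5374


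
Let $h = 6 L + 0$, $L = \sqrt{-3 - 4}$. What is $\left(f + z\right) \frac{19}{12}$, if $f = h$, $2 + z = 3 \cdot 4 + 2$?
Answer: $19 + \frac{19 i \sqrt{7}}{2} \approx 19.0 + 25.135 i$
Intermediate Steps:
$L = i \sqrt{7}$ ($L = \sqrt{-7} = i \sqrt{7} \approx 2.6458 i$)
$z = 12$ ($z = -2 + \left(3 \cdot 4 + 2\right) = -2 + \left(12 + 2\right) = -2 + 14 = 12$)
$h = 6 i \sqrt{7}$ ($h = 6 i \sqrt{7} + 0 = 6 i \sqrt{7} \approx 15.875 i$)
$f = 6 i \sqrt{7} \approx 15.875 i$
$\left(f + z\right) \frac{19}{12} = \left(6 i \sqrt{7} + 12\right) \frac{19}{12} = \left(12 + 6 i \sqrt{7}\right) 19 \cdot \frac{1}{12} = \left(12 + 6 i \sqrt{7}\right) \frac{19}{12} = 19 + \frac{19 i \sqrt{7}}{2}$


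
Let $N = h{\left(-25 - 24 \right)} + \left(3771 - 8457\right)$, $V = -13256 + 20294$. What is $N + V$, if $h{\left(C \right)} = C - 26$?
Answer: $2277$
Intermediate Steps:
$V = 7038$
$h{\left(C \right)} = -26 + C$
$N = -4761$ ($N = \left(-26 - 49\right) + \left(3771 - 8457\right) = \left(-26 - 49\right) - 4686 = -75 - 4686 = -4761$)
$N + V = -4761 + 7038 = 2277$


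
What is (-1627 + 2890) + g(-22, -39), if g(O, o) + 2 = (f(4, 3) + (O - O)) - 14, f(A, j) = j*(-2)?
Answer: 1241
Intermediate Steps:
f(A, j) = -2*j
g(O, o) = -22 (g(O, o) = -2 + ((-2*3 + (O - O)) - 14) = -2 + ((-6 + 0) - 14) = -2 + (-6 - 14) = -2 - 20 = -22)
(-1627 + 2890) + g(-22, -39) = (-1627 + 2890) - 22 = 1263 - 22 = 1241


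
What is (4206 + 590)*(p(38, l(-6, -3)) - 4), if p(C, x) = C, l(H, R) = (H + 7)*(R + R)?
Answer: 163064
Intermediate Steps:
l(H, R) = 2*R*(7 + H) (l(H, R) = (7 + H)*(2*R) = 2*R*(7 + H))
(4206 + 590)*(p(38, l(-6, -3)) - 4) = (4206 + 590)*(38 - 4) = 4796*34 = 163064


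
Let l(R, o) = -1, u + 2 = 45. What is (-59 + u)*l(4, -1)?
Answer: 16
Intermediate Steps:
u = 43 (u = -2 + 45 = 43)
(-59 + u)*l(4, -1) = (-59 + 43)*(-1) = -16*(-1) = 16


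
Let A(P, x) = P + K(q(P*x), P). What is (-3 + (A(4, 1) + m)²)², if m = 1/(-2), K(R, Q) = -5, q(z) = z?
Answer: 9/16 ≈ 0.56250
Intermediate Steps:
m = -½ (m = 1*(-½) = -½ ≈ -0.50000)
A(P, x) = -5 + P (A(P, x) = P - 5 = -5 + P)
(-3 + (A(4, 1) + m)²)² = (-3 + ((-5 + 4) - ½)²)² = (-3 + (-1 - ½)²)² = (-3 + (-3/2)²)² = (-3 + 9/4)² = (-¾)² = 9/16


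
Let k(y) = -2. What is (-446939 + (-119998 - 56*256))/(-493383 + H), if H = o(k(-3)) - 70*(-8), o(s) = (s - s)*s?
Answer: 581273/492823 ≈ 1.1795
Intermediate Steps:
o(s) = 0 (o(s) = 0*s = 0)
H = 560 (H = 0 - 70*(-8) = 0 + 560 = 560)
(-446939 + (-119998 - 56*256))/(-493383 + H) = (-446939 + (-119998 - 56*256))/(-493383 + 560) = (-446939 + (-119998 - 14336))/(-492823) = (-446939 - 134334)*(-1/492823) = -581273*(-1/492823) = 581273/492823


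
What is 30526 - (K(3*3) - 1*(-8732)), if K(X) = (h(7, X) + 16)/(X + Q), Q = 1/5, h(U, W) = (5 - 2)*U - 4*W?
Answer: 1002519/46 ≈ 21794.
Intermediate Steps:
h(U, W) = -4*W + 3*U (h(U, W) = 3*U - 4*W = -4*W + 3*U)
Q = 1/5 ≈ 0.20000
K(X) = (37 - 4*X)/(1/5 + X) (K(X) = ((-4*X + 3*7) + 16)/(X + 1/5) = ((-4*X + 21) + 16)/(1/5 + X) = ((21 - 4*X) + 16)/(1/5 + X) = (37 - 4*X)/(1/5 + X))
30526 - (K(3*3) - 1*(-8732)) = 30526 - (5*(37 - 12*3)/(1 + 5*(3*3)) - 1*(-8732)) = 30526 - (5*(37 - 4*9)/(1 + 5*9) + 8732) = 30526 - (5*(37 - 36)/(1 + 45) + 8732) = 30526 - (5*1/46 + 8732) = 30526 - (5*(1/46)*1 + 8732) = 30526 - (5/46 + 8732) = 30526 - 1*401677/46 = 30526 - 401677/46 = 1002519/46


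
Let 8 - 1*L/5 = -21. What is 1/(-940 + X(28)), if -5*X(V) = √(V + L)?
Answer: -23500/22089827 + 5*√173/22089827 ≈ -0.0010609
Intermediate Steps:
L = 145 (L = 40 - 5*(-21) = 40 + 105 = 145)
X(V) = -√(145 + V)/5 (X(V) = -√(V + 145)/5 = -√(145 + V)/5)
1/(-940 + X(28)) = 1/(-940 - √(145 + 28)/5) = 1/(-940 - √173/5)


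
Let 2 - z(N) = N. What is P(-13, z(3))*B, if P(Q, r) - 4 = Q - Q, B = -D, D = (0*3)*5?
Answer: 0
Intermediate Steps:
D = 0 (D = 0*5 = 0)
z(N) = 2 - N
B = 0 (B = -1*0 = 0)
P(Q, r) = 4 (P(Q, r) = 4 + (Q - Q) = 4 + 0 = 4)
P(-13, z(3))*B = 4*0 = 0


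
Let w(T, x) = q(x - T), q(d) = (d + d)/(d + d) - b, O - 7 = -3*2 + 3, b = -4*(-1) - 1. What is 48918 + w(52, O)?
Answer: 48916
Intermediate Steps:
b = 3 (b = 4 - 1 = 3)
O = 4 (O = 7 + (-3*2 + 3) = 7 + (-6 + 3) = 7 - 3 = 4)
q(d) = -2 (q(d) = (d + d)/(d + d) - 1*3 = (2*d)/((2*d)) - 3 = (2*d)*(1/(2*d)) - 3 = 1 - 3 = -2)
w(T, x) = -2
48918 + w(52, O) = 48918 - 2 = 48916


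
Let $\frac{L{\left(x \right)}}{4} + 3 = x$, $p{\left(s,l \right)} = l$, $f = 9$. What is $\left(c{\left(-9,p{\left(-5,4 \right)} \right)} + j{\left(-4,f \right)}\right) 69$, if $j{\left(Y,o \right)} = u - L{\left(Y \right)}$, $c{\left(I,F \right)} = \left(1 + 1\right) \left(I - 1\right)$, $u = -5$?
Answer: $207$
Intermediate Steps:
$L{\left(x \right)} = -12 + 4 x$
$c{\left(I,F \right)} = -2 + 2 I$ ($c{\left(I,F \right)} = 2 \left(-1 + I\right) = -2 + 2 I$)
$j{\left(Y,o \right)} = 7 - 4 Y$ ($j{\left(Y,o \right)} = -5 - \left(-12 + 4 Y\right) = 7 - 4 Y$)
$\left(c{\left(-9,p{\left(-5,4 \right)} \right)} + j{\left(-4,f \right)}\right) 69 = \left(\left(-2 + 2 \left(-9\right)\right) + \left(7 - -16\right)\right) 69 = \left(\left(-2 - 18\right) + \left(7 + 16\right)\right) 69 = \left(-20 + 23\right) 69 = 3 \cdot 69 = 207$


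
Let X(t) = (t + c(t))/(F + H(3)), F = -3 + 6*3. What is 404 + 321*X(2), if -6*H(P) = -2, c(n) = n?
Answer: 11218/23 ≈ 487.74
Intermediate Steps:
H(P) = ⅓ (H(P) = -⅙*(-2) = ⅓)
F = 15 (F = -3 + 18 = 15)
X(t) = 3*t/23 (X(t) = (t + t)/(15 + ⅓) = (2*t)/(46/3) = (2*t)*(3/46) = 3*t/23)
404 + 321*X(2) = 404 + 321*((3/23)*2) = 404 + 321*(6/23) = 404 + 1926/23 = 11218/23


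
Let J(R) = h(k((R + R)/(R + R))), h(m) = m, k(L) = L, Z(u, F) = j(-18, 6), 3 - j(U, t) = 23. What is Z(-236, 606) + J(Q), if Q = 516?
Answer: -19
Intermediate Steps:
j(U, t) = -20 (j(U, t) = 3 - 1*23 = 3 - 23 = -20)
Z(u, F) = -20
J(R) = 1 (J(R) = (R + R)/(R + R) = (2*R)/((2*R)) = (2*R)*(1/(2*R)) = 1)
Z(-236, 606) + J(Q) = -20 + 1 = -19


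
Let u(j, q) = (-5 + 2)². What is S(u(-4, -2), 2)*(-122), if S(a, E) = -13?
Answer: 1586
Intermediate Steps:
u(j, q) = 9 (u(j, q) = (-3)² = 9)
S(u(-4, -2), 2)*(-122) = -13*(-122) = 1586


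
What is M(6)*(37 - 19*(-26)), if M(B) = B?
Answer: 3186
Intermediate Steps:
M(6)*(37 - 19*(-26)) = 6*(37 - 19*(-26)) = 6*(37 + 494) = 6*531 = 3186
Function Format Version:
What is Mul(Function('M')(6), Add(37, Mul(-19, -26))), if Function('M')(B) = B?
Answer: 3186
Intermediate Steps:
Mul(Function('M')(6), Add(37, Mul(-19, -26))) = Mul(6, Add(37, Mul(-19, -26))) = Mul(6, Add(37, 494)) = Mul(6, 531) = 3186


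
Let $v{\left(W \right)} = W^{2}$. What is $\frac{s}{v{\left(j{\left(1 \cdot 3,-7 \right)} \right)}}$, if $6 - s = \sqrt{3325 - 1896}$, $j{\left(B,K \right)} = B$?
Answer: $\frac{2}{3} - \frac{\sqrt{1429}}{9} \approx -3.5336$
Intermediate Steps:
$s = 6 - \sqrt{1429}$ ($s = 6 - \sqrt{3325 - 1896} = 6 - \sqrt{1429} \approx -31.802$)
$\frac{s}{v{\left(j{\left(1 \cdot 3,-7 \right)} \right)}} = \frac{6 - \sqrt{1429}}{\left(1 \cdot 3\right)^{2}} = \frac{6 - \sqrt{1429}}{3^{2}} = \frac{6 - \sqrt{1429}}{9} = \left(6 - \sqrt{1429}\right) \frac{1}{9} = \frac{2}{3} - \frac{\sqrt{1429}}{9}$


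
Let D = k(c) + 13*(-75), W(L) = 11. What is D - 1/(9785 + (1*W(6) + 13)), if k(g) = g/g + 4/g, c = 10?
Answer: -47750217/49045 ≈ -973.60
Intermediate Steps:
k(g) = 1 + 4/g
D = -4868/5 (D = (4 + 10)/10 + 13*(-75) = (1/10)*14 - 975 = 7/5 - 975 = -4868/5 ≈ -973.60)
D - 1/(9785 + (1*W(6) + 13)) = -4868/5 - 1/(9785 + (1*11 + 13)) = -4868/5 - 1/(9785 + (11 + 13)) = -4868/5 - 1/(9785 + 24) = -4868/5 - 1/9809 = -47750217/49045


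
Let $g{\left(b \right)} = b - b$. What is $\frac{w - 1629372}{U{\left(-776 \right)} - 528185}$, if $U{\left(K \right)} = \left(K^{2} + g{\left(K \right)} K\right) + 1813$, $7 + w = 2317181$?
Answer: $\frac{343901}{37902} \approx 9.0734$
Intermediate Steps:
$g{\left(b \right)} = 0$
$w = 2317174$ ($w = -7 + 2317181 = 2317174$)
$U{\left(K \right)} = 1813 + K^{2}$ ($U{\left(K \right)} = \left(K^{2} + 0 K\right) + 1813 = \left(K^{2} + 0\right) + 1813 = K^{2} + 1813 = 1813 + K^{2}$)
$\frac{w - 1629372}{U{\left(-776 \right)} - 528185} = \frac{2317174 - 1629372}{\left(1813 + \left(-776\right)^{2}\right) - 528185} = \frac{687802}{\left(1813 + 602176\right) - 528185} = \frac{687802}{603989 - 528185} = \frac{687802}{75804} = 687802 \cdot \frac{1}{75804} = \frac{343901}{37902}$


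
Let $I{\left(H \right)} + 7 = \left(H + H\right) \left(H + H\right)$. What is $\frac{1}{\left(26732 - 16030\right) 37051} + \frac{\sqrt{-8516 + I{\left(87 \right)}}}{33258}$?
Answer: $\frac{1}{396519802} + \frac{\sqrt{2417}}{11086} \approx 0.0044347$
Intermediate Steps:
$I{\left(H \right)} = -7 + 4 H^{2}$ ($I{\left(H \right)} = -7 + \left(H + H\right) \left(H + H\right) = -7 + 2 H 2 H = -7 + 4 H^{2}$)
$\frac{1}{\left(26732 - 16030\right) 37051} + \frac{\sqrt{-8516 + I{\left(87 \right)}}}{33258} = \frac{1}{\left(26732 - 16030\right) 37051} + \frac{\sqrt{-8516 - \left(7 - 4 \cdot 87^{2}\right)}}{33258} = \frac{1}{10702} \cdot \frac{1}{37051} + \sqrt{-8516 + \left(-7 + 4 \cdot 7569\right)} \frac{1}{33258} = \frac{1}{10702} \cdot \frac{1}{37051} + \sqrt{-8516 + \left(-7 + 30276\right)} \frac{1}{33258} = \frac{1}{396519802} + \sqrt{-8516 + 30269} \cdot \frac{1}{33258} = \frac{1}{396519802} + \sqrt{21753} \cdot \frac{1}{33258} = \frac{1}{396519802} + 3 \sqrt{2417} \cdot \frac{1}{33258} = \frac{1}{396519802} + \frac{\sqrt{2417}}{11086}$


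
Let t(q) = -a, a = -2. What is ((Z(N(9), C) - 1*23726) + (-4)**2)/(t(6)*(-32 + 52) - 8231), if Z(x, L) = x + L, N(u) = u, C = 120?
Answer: 23581/8191 ≈ 2.8789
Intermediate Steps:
t(q) = 2 (t(q) = -1*(-2) = 2)
Z(x, L) = L + x
((Z(N(9), C) - 1*23726) + (-4)**2)/(t(6)*(-32 + 52) - 8231) = (((120 + 9) - 1*23726) + (-4)**2)/(2*(-32 + 52) - 8231) = ((129 - 23726) + 16)/(2*20 - 8231) = (-23597 + 16)/(40 - 8231) = -23581/(-8191) = -23581*(-1/8191) = 23581/8191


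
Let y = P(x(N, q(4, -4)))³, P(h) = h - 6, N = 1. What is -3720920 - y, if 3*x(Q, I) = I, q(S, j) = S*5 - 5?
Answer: -3720919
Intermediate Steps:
q(S, j) = -5 + 5*S (q(S, j) = 5*S - 5 = -5 + 5*S)
x(Q, I) = I/3
P(h) = -6 + h
y = -1 (y = (-6 + (-5 + 5*4)/3)³ = (-6 + (-5 + 20)/3)³ = (-6 + (⅓)*15)³ = (-6 + 5)³ = (-1)³ = -1)
-3720920 - y = -3720920 - 1*(-1) = -3720920 + 1 = -3720919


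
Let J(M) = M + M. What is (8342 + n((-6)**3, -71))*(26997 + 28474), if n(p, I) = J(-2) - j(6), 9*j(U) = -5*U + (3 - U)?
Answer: 1388161775/3 ≈ 4.6272e+8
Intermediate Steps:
J(M) = 2*M
j(U) = 1/3 - 2*U/3 (j(U) = (-5*U + (3 - U))/9 = (3 - 6*U)/9 = 1/3 - 2*U/3)
n(p, I) = -1/3 (n(p, I) = 2*(-2) - (1/3 - 2/3*6) = -4 - (1/3 - 4) = -4 - 1*(-11/3) = -4 + 11/3 = -1/3)
(8342 + n((-6)**3, -71))*(26997 + 28474) = (8342 - 1/3)*(26997 + 28474) = (25025/3)*55471 = 1388161775/3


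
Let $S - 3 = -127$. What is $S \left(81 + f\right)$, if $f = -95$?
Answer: $1736$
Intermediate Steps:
$S = -124$ ($S = 3 - 127 = -124$)
$S \left(81 + f\right) = - 124 \left(81 - 95\right) = \left(-124\right) \left(-14\right) = 1736$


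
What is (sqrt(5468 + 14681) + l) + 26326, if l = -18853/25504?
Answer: 671399451/25504 + sqrt(20149) ≈ 26467.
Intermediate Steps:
l = -18853/25504 (l = -18853*1/25504 = -18853/25504 ≈ -0.73922)
(sqrt(5468 + 14681) + l) + 26326 = (sqrt(5468 + 14681) - 18853/25504) + 26326 = (sqrt(20149) - 18853/25504) + 26326 = (-18853/25504 + sqrt(20149)) + 26326 = 671399451/25504 + sqrt(20149)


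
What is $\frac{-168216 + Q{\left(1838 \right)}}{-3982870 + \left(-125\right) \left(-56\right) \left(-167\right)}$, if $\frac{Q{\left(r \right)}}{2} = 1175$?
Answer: $\frac{82933}{2575935} \approx 0.032195$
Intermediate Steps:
$Q{\left(r \right)} = 2350$ ($Q{\left(r \right)} = 2 \cdot 1175 = 2350$)
$\frac{-168216 + Q{\left(1838 \right)}}{-3982870 + \left(-125\right) \left(-56\right) \left(-167\right)} = \frac{-168216 + 2350}{-3982870 + \left(-125\right) \left(-56\right) \left(-167\right)} = - \frac{165866}{-3982870 + 7000 \left(-167\right)} = - \frac{165866}{-3982870 - 1169000} = - \frac{165866}{-5151870} = \left(-165866\right) \left(- \frac{1}{5151870}\right) = \frac{82933}{2575935}$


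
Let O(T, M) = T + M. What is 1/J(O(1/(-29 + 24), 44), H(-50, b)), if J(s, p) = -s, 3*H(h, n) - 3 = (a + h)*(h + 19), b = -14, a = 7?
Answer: -5/219 ≈ -0.022831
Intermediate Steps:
H(h, n) = 1 + (7 + h)*(19 + h)/3 (H(h, n) = 1 + ((7 + h)*(h + 19))/3 = 1 + ((7 + h)*(19 + h))/3 = 1 + (7 + h)*(19 + h)/3)
O(T, M) = M + T
1/J(O(1/(-29 + 24), 44), H(-50, b)) = 1/(-(44 + 1/(-29 + 24))) = 1/(-(44 + 1/(-5))) = 1/(-(44 - ⅕)) = 1/(-1*219/5) = 1/(-219/5) = -5/219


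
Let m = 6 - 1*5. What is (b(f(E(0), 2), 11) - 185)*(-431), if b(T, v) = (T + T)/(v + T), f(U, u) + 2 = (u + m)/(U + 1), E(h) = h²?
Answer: 477979/6 ≈ 79663.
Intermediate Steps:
m = 1 (m = 6 - 5 = 1)
f(U, u) = -2 + (1 + u)/(1 + U) (f(U, u) = -2 + (u + 1)/(U + 1) = -2 + (1 + u)/(1 + U))
b(T, v) = 2*T/(T + v) (b(T, v) = (2*T)/(T + v) = 2*T/(T + v))
(b(f(E(0), 2), 11) - 185)*(-431) = (2*((-1 + 2 - 2*0²)/(1 + 0²))/((-1 + 2 - 2*0²)/(1 + 0²) + 11) - 185)*(-431) = (2*((-1 + 2 - 2*0)/(1 + 0))/((-1 + 2 - 2*0)/(1 + 0) + 11) - 185)*(-431) = (2*((-1 + 2 + 0)/1)/((-1 + 2 + 0)/1 + 11) - 185)*(-431) = (2*(1*1)/(1*1 + 11) - 185)*(-431) = (2*1/(1 + 11) - 185)*(-431) = (2*1/12 - 185)*(-431) = (2*1*(1/12) - 185)*(-431) = (⅙ - 185)*(-431) = -1109/6*(-431) = 477979/6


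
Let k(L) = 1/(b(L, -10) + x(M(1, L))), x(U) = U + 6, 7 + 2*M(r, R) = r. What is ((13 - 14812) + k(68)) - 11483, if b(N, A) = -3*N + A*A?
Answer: -2654483/101 ≈ -26282.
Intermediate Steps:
b(N, A) = A² - 3*N (b(N, A) = -3*N + A² = A² - 3*N)
M(r, R) = -7/2 + r/2
x(U) = 6 + U
k(L) = 1/(103 - 3*L) (k(L) = 1/(((-10)² - 3*L) + (6 + (-7/2 + (½)*1))) = 1/((100 - 3*L) + (6 + (-7/2 + ½))) = 1/((100 - 3*L) + (6 - 3)) = 1/((100 - 3*L) + 3) = 1/(103 - 3*L))
((13 - 14812) + k(68)) - 11483 = ((13 - 14812) - 1/(-103 + 3*68)) - 11483 = (-14799 - 1/(-103 + 204)) - 11483 = (-14799 - 1/101) - 11483 = -1494700/101 - 11483 = -2654483/101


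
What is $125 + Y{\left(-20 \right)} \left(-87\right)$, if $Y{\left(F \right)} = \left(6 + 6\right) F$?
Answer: $21005$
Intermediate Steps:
$Y{\left(F \right)} = 12 F$
$125 + Y{\left(-20 \right)} \left(-87\right) = 125 + 12 \left(-20\right) \left(-87\right) = 125 - -20880 = 125 + 20880 = 21005$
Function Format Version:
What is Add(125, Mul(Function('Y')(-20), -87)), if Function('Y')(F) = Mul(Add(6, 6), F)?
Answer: 21005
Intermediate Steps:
Function('Y')(F) = Mul(12, F)
Add(125, Mul(Function('Y')(-20), -87)) = Add(125, Mul(Mul(12, -20), -87)) = Add(125, Mul(-240, -87)) = Add(125, 20880) = 21005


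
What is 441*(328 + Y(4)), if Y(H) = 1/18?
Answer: 289345/2 ≈ 1.4467e+5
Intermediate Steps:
Y(H) = 1/18
441*(328 + Y(4)) = 441*(328 + 1/18) = 441*(5905/18) = 289345/2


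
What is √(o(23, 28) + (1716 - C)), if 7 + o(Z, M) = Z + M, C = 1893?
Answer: I*√133 ≈ 11.533*I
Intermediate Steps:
o(Z, M) = -7 + M + Z (o(Z, M) = -7 + (Z + M) = -7 + (M + Z) = -7 + M + Z)
√(o(23, 28) + (1716 - C)) = √((-7 + 28 + 23) + (1716 - 1*1893)) = √(44 + (1716 - 1893)) = √(44 - 177) = √(-133) = I*√133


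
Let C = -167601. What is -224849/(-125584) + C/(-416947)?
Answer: 114798119987/52361872048 ≈ 2.1924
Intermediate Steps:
-224849/(-125584) + C/(-416947) = -224849/(-125584) - 167601/(-416947) = -224849*(-1/125584) - 167601*(-1/416947) = 224849/125584 + 167601/416947 = 114798119987/52361872048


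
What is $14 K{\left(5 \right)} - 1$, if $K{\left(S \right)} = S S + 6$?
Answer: $433$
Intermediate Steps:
$K{\left(S \right)} = 6 + S^{2}$ ($K{\left(S \right)} = S^{2} + 6 = 6 + S^{2}$)
$14 K{\left(5 \right)} - 1 = 14 \left(6 + 5^{2}\right) - 1 = 14 \left(6 + 25\right) - 1 = 14 \cdot 31 - 1 = 434 - 1 = 433$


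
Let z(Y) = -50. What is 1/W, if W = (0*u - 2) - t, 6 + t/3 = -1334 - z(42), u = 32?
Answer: 1/3868 ≈ 0.00025853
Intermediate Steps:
t = -3870 (t = -18 + 3*(-1334 - 1*(-50)) = -18 + 3*(-1334 + 50) = -18 + 3*(-1284) = -18 - 3852 = -3870)
W = 3868 (W = (0*32 - 2) - 1*(-3870) = (0 - 2) + 3870 = -2 + 3870 = 3868)
1/W = 1/3868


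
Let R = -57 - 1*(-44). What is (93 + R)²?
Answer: 6400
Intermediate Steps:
R = -13 (R = -57 + 44 = -13)
(93 + R)² = (93 - 13)² = 80² = 6400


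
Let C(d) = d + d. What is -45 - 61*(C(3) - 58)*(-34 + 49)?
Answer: 47535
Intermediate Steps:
C(d) = 2*d
-45 - 61*(C(3) - 58)*(-34 + 49) = -45 - 61*(2*3 - 58)*(-34 + 49) = -45 - 61*(6 - 58)*15 = -45 - (-3172)*15 = -45 - 61*(-780) = -45 + 47580 = 47535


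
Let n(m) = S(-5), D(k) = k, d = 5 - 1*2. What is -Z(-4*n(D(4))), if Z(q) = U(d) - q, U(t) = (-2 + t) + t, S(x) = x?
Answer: 16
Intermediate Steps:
d = 3 (d = 5 - 2 = 3)
U(t) = -2 + 2*t
n(m) = -5
Z(q) = 4 - q (Z(q) = (-2 + 2*3) - q = (-2 + 6) - q = 4 - q)
-Z(-4*n(D(4))) = -(4 - (-4)*(-5)) = -(4 - 1*20) = -(4 - 20) = -1*(-16) = 16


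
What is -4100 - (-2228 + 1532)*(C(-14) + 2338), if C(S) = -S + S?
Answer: 1623148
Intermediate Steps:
C(S) = 0
-4100 - (-2228 + 1532)*(C(-14) + 2338) = -4100 - (-2228 + 1532)*(0 + 2338) = -4100 - (-696)*2338 = -4100 - 1*(-1627248) = -4100 + 1627248 = 1623148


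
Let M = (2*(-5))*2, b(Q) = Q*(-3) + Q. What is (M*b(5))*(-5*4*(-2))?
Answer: 8000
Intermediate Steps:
b(Q) = -2*Q (b(Q) = -3*Q + Q = -2*Q)
M = -20 (M = -10*2 = -20)
(M*b(5))*(-5*4*(-2)) = (-(-40)*5)*(-5*4*(-2)) = (-20*(-10))*(-20*(-2)) = 200*40 = 8000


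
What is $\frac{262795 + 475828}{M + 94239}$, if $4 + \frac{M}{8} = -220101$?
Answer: $- \frac{738623}{1666601} \approx -0.44319$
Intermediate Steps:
$M = -1760840$ ($M = -32 + 8 \left(-220101\right) = -32 - 1760808 = -1760840$)
$\frac{262795 + 475828}{M + 94239} = \frac{262795 + 475828}{-1760840 + 94239} = \frac{738623}{-1666601} = 738623 \left(- \frac{1}{1666601}\right) = - \frac{738623}{1666601}$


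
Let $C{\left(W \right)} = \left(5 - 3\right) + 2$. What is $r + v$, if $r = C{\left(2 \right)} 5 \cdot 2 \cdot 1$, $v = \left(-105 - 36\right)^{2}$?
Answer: $19921$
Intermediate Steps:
$C{\left(W \right)} = 4$ ($C{\left(W \right)} = 2 + 2 = 4$)
$v = 19881$ ($v = \left(-141\right)^{2} = 19881$)
$r = 40$ ($r = 4 \cdot 5 \cdot 2 \cdot 1 = 4 \cdot 10 \cdot 1 = 4 \cdot 10 = 40$)
$r + v = 40 + 19881 = 19921$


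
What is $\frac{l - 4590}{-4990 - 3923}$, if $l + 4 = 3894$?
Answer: $\frac{700}{8913} \approx 0.078537$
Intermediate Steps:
$l = 3890$ ($l = -4 + 3894 = 3890$)
$\frac{l - 4590}{-4990 - 3923} = \frac{3890 - 4590}{-4990 - 3923} = - \frac{700}{-8913} = \left(-700\right) \left(- \frac{1}{8913}\right) = \frac{700}{8913}$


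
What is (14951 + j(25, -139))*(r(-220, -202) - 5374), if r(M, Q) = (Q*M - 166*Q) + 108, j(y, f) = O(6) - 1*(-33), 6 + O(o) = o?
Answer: 1089426704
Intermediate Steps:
O(o) = -6 + o
j(y, f) = 33 (j(y, f) = (-6 + 6) - 1*(-33) = 0 + 33 = 33)
r(M, Q) = 108 - 166*Q + M*Q (r(M, Q) = (M*Q - 166*Q) + 108 = (-166*Q + M*Q) + 108 = 108 - 166*Q + M*Q)
(14951 + j(25, -139))*(r(-220, -202) - 5374) = (14951 + 33)*((108 - 166*(-202) - 220*(-202)) - 5374) = 14984*((108 + 33532 + 44440) - 5374) = 14984*(78080 - 5374) = 14984*72706 = 1089426704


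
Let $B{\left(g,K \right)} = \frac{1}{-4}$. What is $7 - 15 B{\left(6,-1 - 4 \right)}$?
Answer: $\frac{43}{4} \approx 10.75$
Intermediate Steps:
$B{\left(g,K \right)} = - \frac{1}{4}$
$7 - 15 B{\left(6,-1 - 4 \right)} = 7 - - \frac{15}{4} = 7 + \frac{15}{4} = \frac{43}{4}$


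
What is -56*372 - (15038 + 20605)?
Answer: -56475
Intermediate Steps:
-56*372 - (15038 + 20605) = -20832 - 1*35643 = -20832 - 35643 = -56475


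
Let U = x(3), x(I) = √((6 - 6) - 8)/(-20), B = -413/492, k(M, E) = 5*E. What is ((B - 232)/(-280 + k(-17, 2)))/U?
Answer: 114557*I*√2/26568 ≈ 6.0979*I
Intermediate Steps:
B = -413/492 (B = -413*1/492 = -413/492 ≈ -0.83943)
x(I) = -I*√2/10 (x(I) = √(0 - 8)*(-1/20) = √(-8)*(-1/20) = (2*I*√2)*(-1/20) = -I*√2/10)
U = -I*√2/10 ≈ -0.14142*I
((B - 232)/(-280 + k(-17, 2)))/U = ((-413/492 - 232)/(-280 + 5*2))/((-I*√2/10)) = (-114557/(492*(-280 + 10)))*(5*I*√2) = (-114557/492/(-270))*(5*I*√2) = (-114557/492*(-1/270))*(5*I*√2) = 114557*(5*I*√2)/132840 = 114557*I*√2/26568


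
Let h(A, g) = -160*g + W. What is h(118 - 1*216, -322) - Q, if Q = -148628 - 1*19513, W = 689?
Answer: 220350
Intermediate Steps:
h(A, g) = 689 - 160*g (h(A, g) = -160*g + 689 = 689 - 160*g)
Q = -168141 (Q = -148628 - 19513 = -168141)
h(118 - 1*216, -322) - Q = (689 - 160*(-322)) - 1*(-168141) = (689 + 51520) + 168141 = 52209 + 168141 = 220350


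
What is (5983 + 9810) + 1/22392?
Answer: 353636857/22392 ≈ 15793.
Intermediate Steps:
(5983 + 9810) + 1/22392 = 15793 + 1/22392 = 353636857/22392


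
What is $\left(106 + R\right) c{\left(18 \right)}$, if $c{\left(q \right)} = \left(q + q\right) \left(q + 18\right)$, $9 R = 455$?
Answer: $202896$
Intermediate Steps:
$R = \frac{455}{9}$ ($R = \frac{1}{9} \cdot 455 = \frac{455}{9} \approx 50.556$)
$c{\left(q \right)} = 2 q \left(18 + q\right)$
$\left(106 + R\right) c{\left(18 \right)} = \left(106 + \frac{455}{9}\right) 2 \cdot 18 \left(18 + 18\right) = \frac{1409 \cdot 2 \cdot 18 \cdot 36}{9} = \frac{1409}{9} \cdot 1296 = 202896$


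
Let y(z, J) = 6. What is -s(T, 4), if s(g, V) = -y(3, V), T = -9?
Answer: 6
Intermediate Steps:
s(g, V) = -6 (s(g, V) = -1*6 = -6)
-s(T, 4) = -1*(-6) = 6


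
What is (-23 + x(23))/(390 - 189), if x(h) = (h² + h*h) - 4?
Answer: 1031/201 ≈ 5.1294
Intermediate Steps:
x(h) = -4 + 2*h² (x(h) = (h² + h²) - 4 = 2*h² - 4 = -4 + 2*h²)
(-23 + x(23))/(390 - 189) = (-23 + (-4 + 2*23²))/(390 - 189) = (-23 + (-4 + 2*529))/201 = (-23 + (-4 + 1058))*(1/201) = (-23 + 1054)*(1/201) = 1031*(1/201) = 1031/201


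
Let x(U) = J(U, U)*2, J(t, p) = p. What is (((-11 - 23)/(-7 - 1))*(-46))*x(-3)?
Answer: 1173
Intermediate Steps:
x(U) = 2*U (x(U) = U*2 = 2*U)
(((-11 - 23)/(-7 - 1))*(-46))*x(-3) = (((-11 - 23)/(-7 - 1))*(-46))*(2*(-3)) = (-34/(-8)*(-46))*(-6) = (-34*(-⅛)*(-46))*(-6) = ((17/4)*(-46))*(-6) = -391/2*(-6) = 1173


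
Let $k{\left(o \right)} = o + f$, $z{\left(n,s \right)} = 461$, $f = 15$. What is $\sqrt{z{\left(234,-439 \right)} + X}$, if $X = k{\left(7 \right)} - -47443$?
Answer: $\sqrt{47926} \approx 218.92$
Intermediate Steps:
$k{\left(o \right)} = 15 + o$ ($k{\left(o \right)} = o + 15 = 15 + o$)
$X = 47465$ ($X = \left(15 + 7\right) - -47443 = 22 + 47443 = 47465$)
$\sqrt{z{\left(234,-439 \right)} + X} = \sqrt{461 + 47465} = \sqrt{47926}$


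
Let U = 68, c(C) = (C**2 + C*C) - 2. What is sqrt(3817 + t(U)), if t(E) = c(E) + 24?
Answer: sqrt(13087) ≈ 114.40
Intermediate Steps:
c(C) = -2 + 2*C**2 (c(C) = (C**2 + C**2) - 2 = 2*C**2 - 2 = -2 + 2*C**2)
t(E) = 22 + 2*E**2 (t(E) = (-2 + 2*E**2) + 24 = 22 + 2*E**2)
sqrt(3817 + t(U)) = sqrt(3817 + (22 + 2*68**2)) = sqrt(3817 + (22 + 2*4624)) = sqrt(3817 + (22 + 9248)) = sqrt(3817 + 9270) = sqrt(13087)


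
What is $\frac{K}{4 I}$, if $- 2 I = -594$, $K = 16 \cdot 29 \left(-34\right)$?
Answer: $- \frac{3944}{297} \approx -13.279$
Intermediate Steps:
$K = -15776$ ($K = 464 \left(-34\right) = -15776$)
$I = 297$ ($I = \left(- \frac{1}{2}\right) \left(-594\right) = 297$)
$\frac{K}{4 I} = - \frac{15776}{4 \cdot 297} = - \frac{15776}{1188} = \left(-15776\right) \frac{1}{1188} = - \frac{3944}{297}$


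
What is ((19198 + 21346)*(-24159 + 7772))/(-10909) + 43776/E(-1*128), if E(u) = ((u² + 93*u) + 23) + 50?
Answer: 3025465838368/49668677 ≈ 60913.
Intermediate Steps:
E(u) = 73 + u² + 93*u (E(u) = (23 + u² + 93*u) + 50 = 73 + u² + 93*u)
((19198 + 21346)*(-24159 + 7772))/(-10909) + 43776/E(-1*128) = ((19198 + 21346)*(-24159 + 7772))/(-10909) + 43776/(73 + (-1*128)² + 93*(-1*128)) = (40544*(-16387))*(-1/10909) + 43776/(73 + (-128)² + 93*(-128)) = -664394528*(-1/10909) + 43776/(73 + 16384 - 11904) = 664394528/10909 + 43776/4553 = 3025465838368/49668677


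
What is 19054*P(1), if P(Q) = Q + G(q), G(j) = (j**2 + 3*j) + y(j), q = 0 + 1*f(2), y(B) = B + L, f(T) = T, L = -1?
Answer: 228648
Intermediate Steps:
y(B) = -1 + B (y(B) = B - 1 = -1 + B)
q = 2 (q = 0 + 1*2 = 0 + 2 = 2)
G(j) = -1 + j**2 + 4*j (G(j) = (j**2 + 3*j) + (-1 + j) = -1 + j**2 + 4*j)
P(Q) = 11 + Q (P(Q) = Q + (-1 + 2**2 + 4*2) = Q + (-1 + 4 + 8) = Q + 11 = 11 + Q)
19054*P(1) = 19054*(11 + 1) = 19054*12 = 228648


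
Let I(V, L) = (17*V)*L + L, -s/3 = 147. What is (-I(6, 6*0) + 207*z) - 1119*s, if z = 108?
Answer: 515835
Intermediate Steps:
s = -441 (s = -3*147 = -441)
I(V, L) = L + 17*L*V (I(V, L) = 17*L*V + L = L + 17*L*V)
(-I(6, 6*0) + 207*z) - 1119*s = (-6*0*(1 + 17*6) + 207*108) - 1119*(-441) = (-0*(1 + 102) + 22356) - 1*(-493479) = (-0*103 + 22356) + 493479 = (-1*0 + 22356) + 493479 = (0 + 22356) + 493479 = 22356 + 493479 = 515835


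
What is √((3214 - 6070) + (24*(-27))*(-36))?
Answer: 2*√5118 ≈ 143.08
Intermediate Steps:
√((3214 - 6070) + (24*(-27))*(-36)) = √(-2856 - 648*(-36)) = √(-2856 + 23328) = √20472 = 2*√5118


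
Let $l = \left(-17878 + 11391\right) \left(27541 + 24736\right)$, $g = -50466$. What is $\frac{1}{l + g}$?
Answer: $- \frac{1}{339171365} \approx -2.9484 \cdot 10^{-9}$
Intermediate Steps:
$l = -339120899$ ($l = \left(-6487\right) 52277 = -339120899$)
$\frac{1}{l + g} = \frac{1}{-339120899 - 50466} = \frac{1}{-339171365} = - \frac{1}{339171365}$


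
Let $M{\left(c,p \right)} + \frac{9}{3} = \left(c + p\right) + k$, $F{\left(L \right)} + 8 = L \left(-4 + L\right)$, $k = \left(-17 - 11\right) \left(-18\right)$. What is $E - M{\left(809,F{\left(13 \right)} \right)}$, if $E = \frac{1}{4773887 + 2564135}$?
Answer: $- \frac{10412653217}{7338022} \approx -1419.0$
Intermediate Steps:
$E = \frac{1}{7338022} \approx 1.3628 \cdot 10^{-7}$
$k = 504$ ($k = \left(-28\right) \left(-18\right) = 504$)
$F{\left(L \right)} = -8 + L \left(-4 + L\right)$
$M{\left(c,p \right)} = 501 + c + p$ ($M{\left(c,p \right)} = -3 + \left(\left(c + p\right) + 504\right) = -3 + \left(504 + c + p\right) = 501 + c + p$)
$E - M{\left(809,F{\left(13 \right)} \right)} = \frac{1}{7338022} - \left(501 + 809 - \left(60 - 169\right)\right) = \frac{1}{7338022} - \left(501 + 809 - -109\right) = \frac{1}{7338022} - \left(501 + 809 + 109\right) = \frac{1}{7338022} - 1419 = - \frac{10412653217}{7338022}$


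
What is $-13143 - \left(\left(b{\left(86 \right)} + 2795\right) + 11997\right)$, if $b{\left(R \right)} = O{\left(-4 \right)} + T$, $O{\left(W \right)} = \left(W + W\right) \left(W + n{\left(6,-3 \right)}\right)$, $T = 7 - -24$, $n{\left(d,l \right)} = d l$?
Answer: $-28142$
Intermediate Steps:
$T = 31$ ($T = 7 + 24 = 31$)
$O{\left(W \right)} = 2 W \left(-18 + W\right)$ ($O{\left(W \right)} = \left(W + W\right) \left(W + 6 \left(-3\right)\right) = 2 W \left(W - 18\right) = 2 W \left(-18 + W\right)$)
$b{\left(R \right)} = 207$ ($b{\left(R \right)} = 2 \left(-4\right) \left(-18 - 4\right) + 31 = 2 \left(-4\right) \left(-22\right) + 31 = 176 + 31 = 207$)
$-13143 - \left(\left(b{\left(86 \right)} + 2795\right) + 11997\right) = -13143 - \left(\left(207 + 2795\right) + 11997\right) = -13143 - \left(3002 + 11997\right) = -13143 - 14999 = -28142$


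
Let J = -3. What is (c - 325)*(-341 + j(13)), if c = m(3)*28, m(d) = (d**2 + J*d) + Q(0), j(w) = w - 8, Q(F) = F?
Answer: 109200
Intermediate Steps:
j(w) = -8 + w
m(d) = d**2 - 3*d (m(d) = (d**2 - 3*d) + 0 = d**2 - 3*d)
c = 0 (c = (3*(-3 + 3))*28 = (3*0)*28 = 0*28 = 0)
(c - 325)*(-341 + j(13)) = (0 - 325)*(-341 + (-8 + 13)) = -325*(-341 + 5) = -325*(-336) = 109200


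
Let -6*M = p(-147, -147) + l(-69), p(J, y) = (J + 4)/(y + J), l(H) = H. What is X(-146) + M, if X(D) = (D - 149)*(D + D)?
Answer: 151971103/1764 ≈ 86151.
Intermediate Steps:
p(J, y) = (4 + J)/(J + y)
X(D) = 2*D*(-149 + D) (X(D) = (-149 + D)*(2*D) = 2*D*(-149 + D))
M = 20143/1764 (M = -((4 - 147)/(-147 - 147) - 69)/6 = -(-143/(-294) - 69)/6 = -(-1/294*(-143) - 69)/6 = -(143/294 - 69)/6 = -⅙*(-20143/294) = 20143/1764 ≈ 11.419)
X(-146) + M = 2*(-146)*(-149 - 146) + 20143/1764 = 2*(-146)*(-295) + 20143/1764 = 86140 + 20143/1764 = 151971103/1764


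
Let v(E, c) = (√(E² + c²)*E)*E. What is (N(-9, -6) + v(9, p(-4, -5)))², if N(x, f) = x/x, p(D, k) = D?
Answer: 636418 + 162*√97 ≈ 6.3801e+5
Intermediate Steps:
N(x, f) = 1
v(E, c) = E²*√(E² + c²) (v(E, c) = (E*√(E² + c²))*E = E²*√(E² + c²))
(N(-9, -6) + v(9, p(-4, -5)))² = (1 + 9²*√(9² + (-4)²))² = (1 + 81*√(81 + 16))² = (1 + 81*√97)²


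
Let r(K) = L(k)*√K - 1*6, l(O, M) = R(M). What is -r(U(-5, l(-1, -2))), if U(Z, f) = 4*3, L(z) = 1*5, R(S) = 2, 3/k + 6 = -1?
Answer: 6 - 10*√3 ≈ -11.321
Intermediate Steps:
k = -3/7 (k = 3/(-6 - 1) = 3/(-7) = 3*(-⅐) = -3/7 ≈ -0.42857)
l(O, M) = 2
L(z) = 5
U(Z, f) = 12
r(K) = -6 + 5*√K (r(K) = 5*√K - 1*6 = 5*√K - 6 = -6 + 5*√K)
-r(U(-5, l(-1, -2))) = -(-6 + 5*√12) = -(-6 + 5*(2*√3)) = -(-6 + 10*√3) = 6 - 10*√3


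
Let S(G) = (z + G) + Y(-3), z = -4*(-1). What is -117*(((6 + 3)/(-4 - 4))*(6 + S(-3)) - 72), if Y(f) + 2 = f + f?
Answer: 66339/8 ≈ 8292.4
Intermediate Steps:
Y(f) = -2 + 2*f (Y(f) = -2 + (f + f) = -2 + 2*f)
z = 4
S(G) = -4 + G (S(G) = (4 + G) + (-2 + 2*(-3)) = (4 + G) + (-2 - 6) = (4 + G) - 8 = -4 + G)
-117*(((6 + 3)/(-4 - 4))*(6 + S(-3)) - 72) = -117*(((6 + 3)/(-4 - 4))*(6 + (-4 - 3)) - 72) = -117*((9/(-8))*(6 - 7) - 72) = -117*((9*(-1/8))*(-1) - 72) = -117*(-9/8*(-1) - 72) = -117*(9/8 - 72) = -117*(-567/8) = 66339/8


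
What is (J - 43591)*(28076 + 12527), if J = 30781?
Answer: -520124430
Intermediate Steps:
(J - 43591)*(28076 + 12527) = (30781 - 43591)*(28076 + 12527) = -12810*40603 = -520124430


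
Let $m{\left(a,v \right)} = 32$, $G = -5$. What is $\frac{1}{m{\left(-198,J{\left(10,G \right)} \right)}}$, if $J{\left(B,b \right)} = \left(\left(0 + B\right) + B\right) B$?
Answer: $\frac{1}{32} \approx 0.03125$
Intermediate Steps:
$J{\left(B,b \right)} = 2 B^{2}$ ($J{\left(B,b \right)} = \left(B + B\right) B = 2 B B = 2 B^{2}$)
$\frac{1}{m{\left(-198,J{\left(10,G \right)} \right)}} = \frac{1}{32}$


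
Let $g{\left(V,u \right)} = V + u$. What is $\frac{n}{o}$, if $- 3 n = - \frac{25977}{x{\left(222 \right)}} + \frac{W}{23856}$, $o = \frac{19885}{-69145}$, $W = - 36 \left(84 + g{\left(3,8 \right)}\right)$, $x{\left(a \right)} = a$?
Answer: $- \frac{119172665939}{877596636} \approx -135.79$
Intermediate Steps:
$W = -3420$ ($W = - 36 \left(84 + \left(3 + 8\right)\right) = - 36 \left(84 + 11\right) = \left(-36\right) 95 = -3420$)
$o = - \frac{3977}{13829}$ ($o = 19885 \left(- \frac{1}{69145}\right) = - \frac{3977}{13829} \approx -0.28758$)
$n = \frac{8617591}{220668}$ ($n = - \frac{- \frac{25977}{222} - \frac{3420}{23856}}{3} = - \frac{\left(-25977\right) \frac{1}{222} - \frac{285}{1988}}{3} = - \frac{- \frac{8659}{74} - \frac{285}{1988}}{3} = \left(- \frac{1}{3}\right) \left(- \frac{8617591}{73556}\right) = \frac{8617591}{220668} \approx 39.052$)
$\frac{n}{o} = \frac{8617591}{220668 \left(- \frac{3977}{13829}\right)} = \frac{8617591}{220668} \left(- \frac{13829}{3977}\right) = - \frac{119172665939}{877596636}$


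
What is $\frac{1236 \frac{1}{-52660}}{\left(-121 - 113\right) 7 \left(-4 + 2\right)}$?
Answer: $- \frac{103}{14376180} \approx -7.1646 \cdot 10^{-6}$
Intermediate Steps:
$\frac{1236 \frac{1}{-52660}}{\left(-121 - 113\right) 7 \left(-4 + 2\right)} = \frac{1236 \left(- \frac{1}{52660}\right)}{\left(-234\right) 7 \left(-2\right)} = - \frac{309}{13165 \left(\left(-234\right) \left(-14\right)\right)} = - \frac{309}{13165 \cdot 3276} = \left(- \frac{309}{13165}\right) \frac{1}{3276} = - \frac{103}{14376180}$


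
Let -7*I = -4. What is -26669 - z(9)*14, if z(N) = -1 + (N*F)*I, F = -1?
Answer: -26583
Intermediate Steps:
I = 4/7 (I = -⅐*(-4) = 4/7 ≈ 0.57143)
z(N) = -1 - 4*N/7 (z(N) = -1 + (N*(-1))*(4/7) = -1 - N*(4/7) = -1 - 4*N/7)
-26669 - z(9)*14 = -26669 - (-1 - 4/7*9)*14 = -26669 - (-1 - 36/7)*14 = -26669 - (-43)*14/7 = -26669 - 1*(-86) = -26669 + 86 = -26583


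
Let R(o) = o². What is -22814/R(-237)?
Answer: -22814/56169 ≈ -0.40617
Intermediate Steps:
-22814/R(-237) = -22814/((-237)²) = -22814/56169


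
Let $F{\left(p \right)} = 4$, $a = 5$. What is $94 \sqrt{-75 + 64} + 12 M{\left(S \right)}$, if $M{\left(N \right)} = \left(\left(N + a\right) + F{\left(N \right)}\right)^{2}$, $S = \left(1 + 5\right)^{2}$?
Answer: $24300 + 94 i \sqrt{11} \approx 24300.0 + 311.76 i$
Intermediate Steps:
$S = 36$ ($S = 6^{2} = 36$)
$M{\left(N \right)} = \left(9 + N\right)^{2}$ ($M{\left(N \right)} = \left(\left(N + 5\right) + 4\right)^{2} = \left(\left(5 + N\right) + 4\right)^{2} = \left(9 + N\right)^{2}$)
$94 \sqrt{-75 + 64} + 12 M{\left(S \right)} = 94 \sqrt{-75 + 64} + 12 \left(9 + 36\right)^{2} = 94 \sqrt{-11} + 12 \cdot 45^{2} = 94 i \sqrt{11} + 12 \cdot 2025 = 94 i \sqrt{11} + 24300 = 24300 + 94 i \sqrt{11}$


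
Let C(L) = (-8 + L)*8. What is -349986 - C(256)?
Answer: -351970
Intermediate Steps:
C(L) = -64 + 8*L
-349986 - C(256) = -349986 - (-64 + 8*256) = -349986 - (-64 + 2048) = -349986 - 1*1984 = -349986 - 1984 = -351970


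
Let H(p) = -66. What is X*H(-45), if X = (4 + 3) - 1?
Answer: -396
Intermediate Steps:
X = 6 (X = 7 - 1 = 6)
X*H(-45) = 6*(-66) = -396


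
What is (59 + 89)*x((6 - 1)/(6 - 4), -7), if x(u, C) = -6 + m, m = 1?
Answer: -740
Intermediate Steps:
x(u, C) = -5 (x(u, C) = -6 + 1 = -5)
(59 + 89)*x((6 - 1)/(6 - 4), -7) = (59 + 89)*(-5) = 148*(-5) = -740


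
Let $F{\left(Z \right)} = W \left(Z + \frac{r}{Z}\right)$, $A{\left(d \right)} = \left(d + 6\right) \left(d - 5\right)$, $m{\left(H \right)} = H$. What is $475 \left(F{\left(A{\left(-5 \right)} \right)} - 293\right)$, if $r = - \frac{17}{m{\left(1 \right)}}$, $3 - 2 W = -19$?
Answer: $- \frac{365085}{2} \approx -1.8254 \cdot 10^{5}$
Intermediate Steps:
$A{\left(d \right)} = \left(-5 + d\right) \left(6 + d\right)$ ($A{\left(d \right)} = \left(6 + d\right) \left(-5 + d\right) = \left(-5 + d\right) \left(6 + d\right)$)
$W = 11$ ($W = \frac{3}{2} - - \frac{19}{2} = \frac{3}{2} + \frac{19}{2} = 11$)
$r = -17$ ($r = - \frac{17}{1} = \left(-17\right) 1 = -17$)
$F{\left(Z \right)} = - \frac{187}{Z} + 11 Z$ ($F{\left(Z \right)} = 11 \left(Z - \frac{17}{Z}\right) = - \frac{187}{Z} + 11 Z$)
$475 \left(F{\left(A{\left(-5 \right)} \right)} - 293\right) = 475 \left(\left(- \frac{187}{-30 - 5 + \left(-5\right)^{2}} + 11 \left(-30 - 5 + \left(-5\right)^{2}\right)\right) - 293\right) = 475 \left(\left(- \frac{187}{-30 - 5 + 25} + 11 \left(-30 - 5 + 25\right)\right) - 293\right) = 475 \left(\left(- \frac{187}{-10} + 11 \left(-10\right)\right) - 293\right) = 475 \left(\left(\left(-187\right) \left(- \frac{1}{10}\right) - 110\right) - 293\right) = 475 \left(\left(\frac{187}{10} - 110\right) - 293\right) = 475 \left(- \frac{913}{10} - 293\right) = 475 \left(- \frac{3843}{10}\right) = - \frac{365085}{2}$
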